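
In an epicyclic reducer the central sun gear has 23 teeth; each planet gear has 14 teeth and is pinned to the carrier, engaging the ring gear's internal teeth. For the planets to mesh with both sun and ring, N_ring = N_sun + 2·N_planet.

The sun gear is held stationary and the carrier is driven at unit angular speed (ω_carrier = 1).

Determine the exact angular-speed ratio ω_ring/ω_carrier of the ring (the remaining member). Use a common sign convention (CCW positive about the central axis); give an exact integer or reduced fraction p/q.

74/51

N_ring = 23 + 2·14 = 51
23(ω_s−ω_c) = −51(ω_r−ω_c),  ω_s=0, ω_c=1
ω_r = 1 − (23/51)(0−1) = 74/51
ω_r/ω_c = 74/51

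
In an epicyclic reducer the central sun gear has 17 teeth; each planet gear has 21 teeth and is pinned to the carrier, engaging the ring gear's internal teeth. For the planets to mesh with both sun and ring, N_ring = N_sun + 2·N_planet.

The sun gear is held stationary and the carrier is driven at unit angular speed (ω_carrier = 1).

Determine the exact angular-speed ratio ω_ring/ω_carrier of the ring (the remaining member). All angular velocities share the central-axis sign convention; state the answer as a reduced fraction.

76/59

N_ring = 17 + 2·21 = 59
17(ω_s−ω_c) = −59(ω_r−ω_c),  ω_s=0, ω_c=1
ω_r = 1 − (17/59)(0−1) = 76/59
ω_r/ω_c = 76/59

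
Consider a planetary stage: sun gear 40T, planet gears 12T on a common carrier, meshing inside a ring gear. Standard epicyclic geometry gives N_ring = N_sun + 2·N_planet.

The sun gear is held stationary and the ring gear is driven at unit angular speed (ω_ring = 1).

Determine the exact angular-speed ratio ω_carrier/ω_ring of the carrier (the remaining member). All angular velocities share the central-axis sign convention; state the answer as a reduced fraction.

N_ring = 40 + 2·12 = 64
40(ω_s−ω_c) = −64(ω_r−ω_c),  ω_s=0, ω_r=1
40(0−ω_c) = −64(1−ω_c)  ⇒  104ω_c = 64  ⇒  ω_c = 8/13
ω_c/ω_r = 8/13

8/13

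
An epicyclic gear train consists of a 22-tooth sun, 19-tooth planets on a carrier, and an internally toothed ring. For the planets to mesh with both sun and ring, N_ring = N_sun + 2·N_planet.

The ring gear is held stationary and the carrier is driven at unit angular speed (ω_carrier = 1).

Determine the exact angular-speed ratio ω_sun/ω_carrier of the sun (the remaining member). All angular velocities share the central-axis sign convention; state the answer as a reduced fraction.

N_ring = 22 + 2·19 = 60
22(ω_s−ω_c) = −60(ω_r−ω_c),  ω_r=0, ω_c=1
ω_s = 1 − (60/22)(0−1) = 41/11
ω_s/ω_c = 41/11

41/11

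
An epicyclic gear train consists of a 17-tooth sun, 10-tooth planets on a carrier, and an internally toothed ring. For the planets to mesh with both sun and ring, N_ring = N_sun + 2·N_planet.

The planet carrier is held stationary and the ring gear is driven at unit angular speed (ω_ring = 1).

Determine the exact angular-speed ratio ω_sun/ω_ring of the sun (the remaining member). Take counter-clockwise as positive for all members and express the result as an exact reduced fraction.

N_ring = 17 + 2·10 = 37
17(ω_s−ω_c) = −37(ω_r−ω_c),  ω_c=0, ω_r=1
ω_s = 0 − (37/17)(1−0) = -37/17
ω_s/ω_r = -37/17

-37/17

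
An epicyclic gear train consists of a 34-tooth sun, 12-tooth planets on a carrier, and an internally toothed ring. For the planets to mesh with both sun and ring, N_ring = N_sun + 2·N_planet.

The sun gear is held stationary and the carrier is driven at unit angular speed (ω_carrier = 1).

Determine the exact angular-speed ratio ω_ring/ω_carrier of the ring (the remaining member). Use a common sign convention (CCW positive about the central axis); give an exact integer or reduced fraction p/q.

46/29

N_ring = 34 + 2·12 = 58
34(ω_s−ω_c) = −58(ω_r−ω_c),  ω_s=0, ω_c=1
ω_r = 1 − (34/58)(0−1) = 46/29
ω_r/ω_c = 46/29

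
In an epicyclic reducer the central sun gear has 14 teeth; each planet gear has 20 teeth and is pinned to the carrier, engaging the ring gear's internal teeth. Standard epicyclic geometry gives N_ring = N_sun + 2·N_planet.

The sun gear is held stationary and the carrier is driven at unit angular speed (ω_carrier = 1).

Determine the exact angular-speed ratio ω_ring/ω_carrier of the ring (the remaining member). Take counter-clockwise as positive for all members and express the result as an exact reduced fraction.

N_ring = 14 + 2·20 = 54
14(ω_s−ω_c) = −54(ω_r−ω_c),  ω_s=0, ω_c=1
ω_r = 1 − (14/54)(0−1) = 34/27
ω_r/ω_c = 34/27

34/27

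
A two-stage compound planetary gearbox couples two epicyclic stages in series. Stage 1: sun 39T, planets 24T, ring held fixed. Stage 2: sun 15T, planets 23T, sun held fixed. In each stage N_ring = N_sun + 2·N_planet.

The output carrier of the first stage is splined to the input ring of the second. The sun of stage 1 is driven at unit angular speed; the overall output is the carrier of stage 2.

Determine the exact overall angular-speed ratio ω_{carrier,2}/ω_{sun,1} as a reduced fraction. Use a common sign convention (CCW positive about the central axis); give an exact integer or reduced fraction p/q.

Stage 1: N_ring = 39 + 2·24 = 87
Stage 1: 39(ω_s−ω_c) = −87(ω_r−ω_c),  ω_r=0, ω_s=1
Stage 1: 39(1−ω_c) = −87(0−ω_c)  ⇒  126ω_c = 39  ⇒  ω_c = 13/42
  ⇒ ω_c¹/ω_s¹ = 13/42
Stage 2: N_ring = 15 + 2·23 = 61
Stage 2: 15(ω_s−ω_c) = −61(ω_r−ω_c),  ω_s=0, ω_r=1
Stage 2: 15(0−ω_c) = −61(1−ω_c)  ⇒  76ω_c = 61  ⇒  ω_c = 61/76
  ⇒ ω_c²/ω_r² = 61/76
Coupling ω_r² = ω_c¹ ⇒ overall = 13/42 × 61/76 = 793/3192

793/3192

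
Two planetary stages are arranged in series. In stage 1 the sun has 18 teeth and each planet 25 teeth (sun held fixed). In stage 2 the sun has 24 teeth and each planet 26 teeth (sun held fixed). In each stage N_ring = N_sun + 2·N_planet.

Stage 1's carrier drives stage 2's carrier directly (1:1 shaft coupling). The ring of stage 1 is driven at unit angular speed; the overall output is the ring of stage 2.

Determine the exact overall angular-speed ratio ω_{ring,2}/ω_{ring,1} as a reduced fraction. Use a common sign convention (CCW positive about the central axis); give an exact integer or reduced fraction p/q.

850/817

Stage 1: N_ring = 18 + 2·25 = 68
Stage 1: 18(ω_s−ω_c) = −68(ω_r−ω_c),  ω_s=0, ω_r=1
Stage 1: 18(0−ω_c) = −68(1−ω_c)  ⇒  86ω_c = 68  ⇒  ω_c = 34/43
  ⇒ ω_c¹/ω_r¹ = 34/43
Stage 2: N_ring = 24 + 2·26 = 76
Stage 2: 24(ω_s−ω_c) = −76(ω_r−ω_c),  ω_s=0, ω_c=1
Stage 2: ω_r = 1 − (24/76)(0−1) = 25/19
  ⇒ ω_r²/ω_c² = 25/19
Coupling ω_c² = ω_c¹ ⇒ overall = 34/43 × 25/19 = 850/817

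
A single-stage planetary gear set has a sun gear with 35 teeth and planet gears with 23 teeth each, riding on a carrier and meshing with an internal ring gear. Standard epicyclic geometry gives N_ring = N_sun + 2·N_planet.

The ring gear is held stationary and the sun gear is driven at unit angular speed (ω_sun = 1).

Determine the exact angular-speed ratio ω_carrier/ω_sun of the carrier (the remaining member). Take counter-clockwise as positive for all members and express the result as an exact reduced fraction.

35/116

N_ring = 35 + 2·23 = 81
35(ω_s−ω_c) = −81(ω_r−ω_c),  ω_r=0, ω_s=1
35(1−ω_c) = −81(0−ω_c)  ⇒  116ω_c = 35  ⇒  ω_c = 35/116
ω_c/ω_s = 35/116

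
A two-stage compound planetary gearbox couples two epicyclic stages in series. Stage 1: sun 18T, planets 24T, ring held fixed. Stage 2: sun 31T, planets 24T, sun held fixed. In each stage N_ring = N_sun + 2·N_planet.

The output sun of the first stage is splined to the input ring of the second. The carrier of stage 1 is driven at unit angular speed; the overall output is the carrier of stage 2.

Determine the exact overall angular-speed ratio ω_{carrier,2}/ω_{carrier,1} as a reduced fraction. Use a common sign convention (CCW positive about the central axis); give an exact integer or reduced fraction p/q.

Stage 1: N_ring = 18 + 2·24 = 66
Stage 1: 18(ω_s−ω_c) = −66(ω_r−ω_c),  ω_r=0, ω_c=1
Stage 1: ω_s = 1 − (66/18)(0−1) = 14/3
  ⇒ ω_s¹/ω_c¹ = 14/3
Stage 2: N_ring = 31 + 2·24 = 79
Stage 2: 31(ω_s−ω_c) = −79(ω_r−ω_c),  ω_s=0, ω_r=1
Stage 2: 31(0−ω_c) = −79(1−ω_c)  ⇒  110ω_c = 79  ⇒  ω_c = 79/110
  ⇒ ω_c²/ω_r² = 79/110
Coupling ω_r² = ω_s¹ ⇒ overall = 14/3 × 79/110 = 553/165

553/165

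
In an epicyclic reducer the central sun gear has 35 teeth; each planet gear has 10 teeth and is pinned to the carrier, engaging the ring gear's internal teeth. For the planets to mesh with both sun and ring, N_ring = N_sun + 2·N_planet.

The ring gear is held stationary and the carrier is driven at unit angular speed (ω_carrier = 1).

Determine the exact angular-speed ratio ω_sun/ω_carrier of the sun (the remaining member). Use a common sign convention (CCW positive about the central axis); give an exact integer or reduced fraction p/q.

N_ring = 35 + 2·10 = 55
35(ω_s−ω_c) = −55(ω_r−ω_c),  ω_r=0, ω_c=1
ω_s = 1 − (55/35)(0−1) = 18/7
ω_s/ω_c = 18/7

18/7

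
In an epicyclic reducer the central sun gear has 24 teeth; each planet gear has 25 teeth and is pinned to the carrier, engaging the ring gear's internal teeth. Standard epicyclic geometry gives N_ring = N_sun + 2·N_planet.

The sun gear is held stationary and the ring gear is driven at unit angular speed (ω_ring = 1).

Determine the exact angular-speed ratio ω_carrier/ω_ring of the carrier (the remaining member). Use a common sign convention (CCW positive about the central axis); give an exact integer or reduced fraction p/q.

37/49

N_ring = 24 + 2·25 = 74
24(ω_s−ω_c) = −74(ω_r−ω_c),  ω_s=0, ω_r=1
24(0−ω_c) = −74(1−ω_c)  ⇒  98ω_c = 74  ⇒  ω_c = 37/49
ω_c/ω_r = 37/49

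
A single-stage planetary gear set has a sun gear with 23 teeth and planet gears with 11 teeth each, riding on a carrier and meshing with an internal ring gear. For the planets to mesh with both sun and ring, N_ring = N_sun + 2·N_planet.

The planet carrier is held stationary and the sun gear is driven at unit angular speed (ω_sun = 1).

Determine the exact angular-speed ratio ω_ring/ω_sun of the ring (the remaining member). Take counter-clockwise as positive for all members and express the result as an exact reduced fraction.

-23/45

N_ring = 23 + 2·11 = 45
23(ω_s−ω_c) = −45(ω_r−ω_c),  ω_c=0, ω_s=1
ω_r = 0 − (23/45)(1−0) = -23/45
ω_r/ω_s = -23/45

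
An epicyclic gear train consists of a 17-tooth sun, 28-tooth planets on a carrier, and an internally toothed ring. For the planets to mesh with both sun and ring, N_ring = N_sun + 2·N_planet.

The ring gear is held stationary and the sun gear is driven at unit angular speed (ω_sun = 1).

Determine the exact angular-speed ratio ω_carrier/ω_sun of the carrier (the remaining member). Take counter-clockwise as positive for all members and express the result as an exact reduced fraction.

17/90

N_ring = 17 + 2·28 = 73
17(ω_s−ω_c) = −73(ω_r−ω_c),  ω_r=0, ω_s=1
17(1−ω_c) = −73(0−ω_c)  ⇒  90ω_c = 17  ⇒  ω_c = 17/90
ω_c/ω_s = 17/90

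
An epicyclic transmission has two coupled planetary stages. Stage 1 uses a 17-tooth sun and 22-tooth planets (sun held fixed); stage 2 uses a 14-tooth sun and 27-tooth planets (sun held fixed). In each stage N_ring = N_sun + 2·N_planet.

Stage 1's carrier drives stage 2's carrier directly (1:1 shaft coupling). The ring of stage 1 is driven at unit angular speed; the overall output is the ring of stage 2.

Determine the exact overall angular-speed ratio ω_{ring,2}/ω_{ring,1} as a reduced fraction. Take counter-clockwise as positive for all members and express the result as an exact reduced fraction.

2501/2652

Stage 1: N_ring = 17 + 2·22 = 61
Stage 1: 17(ω_s−ω_c) = −61(ω_r−ω_c),  ω_s=0, ω_r=1
Stage 1: 17(0−ω_c) = −61(1−ω_c)  ⇒  78ω_c = 61  ⇒  ω_c = 61/78
  ⇒ ω_c¹/ω_r¹ = 61/78
Stage 2: N_ring = 14 + 2·27 = 68
Stage 2: 14(ω_s−ω_c) = −68(ω_r−ω_c),  ω_s=0, ω_c=1
Stage 2: ω_r = 1 − (14/68)(0−1) = 41/34
  ⇒ ω_r²/ω_c² = 41/34
Coupling ω_c² = ω_c¹ ⇒ overall = 61/78 × 41/34 = 2501/2652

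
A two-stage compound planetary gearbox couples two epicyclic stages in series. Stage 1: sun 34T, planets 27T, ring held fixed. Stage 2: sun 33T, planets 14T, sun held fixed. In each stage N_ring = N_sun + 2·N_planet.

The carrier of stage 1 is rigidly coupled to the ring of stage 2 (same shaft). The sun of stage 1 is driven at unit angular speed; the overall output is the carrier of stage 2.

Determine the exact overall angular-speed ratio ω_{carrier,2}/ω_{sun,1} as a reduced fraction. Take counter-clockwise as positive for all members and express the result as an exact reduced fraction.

Stage 1: N_ring = 34 + 2·27 = 88
Stage 1: 34(ω_s−ω_c) = −88(ω_r−ω_c),  ω_r=0, ω_s=1
Stage 1: 34(1−ω_c) = −88(0−ω_c)  ⇒  122ω_c = 34  ⇒  ω_c = 17/61
  ⇒ ω_c¹/ω_s¹ = 17/61
Stage 2: N_ring = 33 + 2·14 = 61
Stage 2: 33(ω_s−ω_c) = −61(ω_r−ω_c),  ω_s=0, ω_r=1
Stage 2: 33(0−ω_c) = −61(1−ω_c)  ⇒  94ω_c = 61  ⇒  ω_c = 61/94
  ⇒ ω_c²/ω_r² = 61/94
Coupling ω_r² = ω_c¹ ⇒ overall = 17/61 × 61/94 = 17/94

17/94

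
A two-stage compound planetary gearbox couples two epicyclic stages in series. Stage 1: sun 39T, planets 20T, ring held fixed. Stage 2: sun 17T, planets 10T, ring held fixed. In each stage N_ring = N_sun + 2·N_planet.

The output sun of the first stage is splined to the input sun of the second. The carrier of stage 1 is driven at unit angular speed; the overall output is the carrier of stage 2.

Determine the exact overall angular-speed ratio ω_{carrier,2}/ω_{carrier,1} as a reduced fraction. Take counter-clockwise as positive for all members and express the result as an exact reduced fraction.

Stage 1: N_ring = 39 + 2·20 = 79
Stage 1: 39(ω_s−ω_c) = −79(ω_r−ω_c),  ω_r=0, ω_c=1
Stage 1: ω_s = 1 − (79/39)(0−1) = 118/39
  ⇒ ω_s¹/ω_c¹ = 118/39
Stage 2: N_ring = 17 + 2·10 = 37
Stage 2: 17(ω_s−ω_c) = −37(ω_r−ω_c),  ω_r=0, ω_s=1
Stage 2: 17(1−ω_c) = −37(0−ω_c)  ⇒  54ω_c = 17  ⇒  ω_c = 17/54
  ⇒ ω_c²/ω_s² = 17/54
Coupling ω_s² = ω_s¹ ⇒ overall = 118/39 × 17/54 = 1003/1053

1003/1053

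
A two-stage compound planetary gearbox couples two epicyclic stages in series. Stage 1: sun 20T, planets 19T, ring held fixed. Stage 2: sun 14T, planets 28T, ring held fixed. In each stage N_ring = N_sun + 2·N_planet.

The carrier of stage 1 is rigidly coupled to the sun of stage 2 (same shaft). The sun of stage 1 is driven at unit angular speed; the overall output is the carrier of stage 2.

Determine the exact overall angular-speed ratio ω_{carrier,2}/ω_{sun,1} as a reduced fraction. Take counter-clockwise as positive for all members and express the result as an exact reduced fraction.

5/117

Stage 1: N_ring = 20 + 2·19 = 58
Stage 1: 20(ω_s−ω_c) = −58(ω_r−ω_c),  ω_r=0, ω_s=1
Stage 1: 20(1−ω_c) = −58(0−ω_c)  ⇒  78ω_c = 20  ⇒  ω_c = 10/39
  ⇒ ω_c¹/ω_s¹ = 10/39
Stage 2: N_ring = 14 + 2·28 = 70
Stage 2: 14(ω_s−ω_c) = −70(ω_r−ω_c),  ω_r=0, ω_s=1
Stage 2: 14(1−ω_c) = −70(0−ω_c)  ⇒  84ω_c = 14  ⇒  ω_c = 1/6
  ⇒ ω_c²/ω_s² = 1/6
Coupling ω_s² = ω_c¹ ⇒ overall = 10/39 × 1/6 = 5/117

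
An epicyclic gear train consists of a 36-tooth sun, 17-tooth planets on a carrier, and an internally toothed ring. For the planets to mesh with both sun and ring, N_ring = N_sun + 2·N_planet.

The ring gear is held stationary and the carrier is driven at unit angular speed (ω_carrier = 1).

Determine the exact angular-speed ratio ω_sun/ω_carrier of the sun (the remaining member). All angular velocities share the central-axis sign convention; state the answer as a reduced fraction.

53/18

N_ring = 36 + 2·17 = 70
36(ω_s−ω_c) = −70(ω_r−ω_c),  ω_r=0, ω_c=1
ω_s = 1 − (70/36)(0−1) = 53/18
ω_s/ω_c = 53/18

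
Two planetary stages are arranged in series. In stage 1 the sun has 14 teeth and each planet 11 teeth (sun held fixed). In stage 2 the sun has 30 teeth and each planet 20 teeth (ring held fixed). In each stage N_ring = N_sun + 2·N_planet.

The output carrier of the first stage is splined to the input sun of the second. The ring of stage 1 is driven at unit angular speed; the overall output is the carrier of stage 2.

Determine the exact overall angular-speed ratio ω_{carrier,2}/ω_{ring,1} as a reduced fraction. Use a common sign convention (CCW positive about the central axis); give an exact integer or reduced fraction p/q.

Stage 1: N_ring = 14 + 2·11 = 36
Stage 1: 14(ω_s−ω_c) = −36(ω_r−ω_c),  ω_s=0, ω_r=1
Stage 1: 14(0−ω_c) = −36(1−ω_c)  ⇒  50ω_c = 36  ⇒  ω_c = 18/25
  ⇒ ω_c¹/ω_r¹ = 18/25
Stage 2: N_ring = 30 + 2·20 = 70
Stage 2: 30(ω_s−ω_c) = −70(ω_r−ω_c),  ω_r=0, ω_s=1
Stage 2: 30(1−ω_c) = −70(0−ω_c)  ⇒  100ω_c = 30  ⇒  ω_c = 3/10
  ⇒ ω_c²/ω_s² = 3/10
Coupling ω_s² = ω_c¹ ⇒ overall = 18/25 × 3/10 = 27/125

27/125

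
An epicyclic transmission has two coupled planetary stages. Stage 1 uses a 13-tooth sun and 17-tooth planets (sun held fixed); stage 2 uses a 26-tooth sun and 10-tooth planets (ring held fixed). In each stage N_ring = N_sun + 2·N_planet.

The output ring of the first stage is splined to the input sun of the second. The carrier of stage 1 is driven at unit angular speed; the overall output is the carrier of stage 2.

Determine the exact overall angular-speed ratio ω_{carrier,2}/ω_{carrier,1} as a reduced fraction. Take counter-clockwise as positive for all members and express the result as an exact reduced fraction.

Stage 1: N_ring = 13 + 2·17 = 47
Stage 1: 13(ω_s−ω_c) = −47(ω_r−ω_c),  ω_s=0, ω_c=1
Stage 1: ω_r = 1 − (13/47)(0−1) = 60/47
  ⇒ ω_r¹/ω_c¹ = 60/47
Stage 2: N_ring = 26 + 2·10 = 46
Stage 2: 26(ω_s−ω_c) = −46(ω_r−ω_c),  ω_r=0, ω_s=1
Stage 2: 26(1−ω_c) = −46(0−ω_c)  ⇒  72ω_c = 26  ⇒  ω_c = 13/36
  ⇒ ω_c²/ω_s² = 13/36
Coupling ω_s² = ω_r¹ ⇒ overall = 60/47 × 13/36 = 65/141

65/141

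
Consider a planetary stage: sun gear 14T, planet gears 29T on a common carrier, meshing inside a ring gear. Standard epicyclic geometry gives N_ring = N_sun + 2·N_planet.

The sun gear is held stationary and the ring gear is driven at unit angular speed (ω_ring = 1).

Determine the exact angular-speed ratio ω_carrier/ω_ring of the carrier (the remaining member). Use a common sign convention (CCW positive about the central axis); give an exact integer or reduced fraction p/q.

N_ring = 14 + 2·29 = 72
14(ω_s−ω_c) = −72(ω_r−ω_c),  ω_s=0, ω_r=1
14(0−ω_c) = −72(1−ω_c)  ⇒  86ω_c = 72  ⇒  ω_c = 36/43
ω_c/ω_r = 36/43

36/43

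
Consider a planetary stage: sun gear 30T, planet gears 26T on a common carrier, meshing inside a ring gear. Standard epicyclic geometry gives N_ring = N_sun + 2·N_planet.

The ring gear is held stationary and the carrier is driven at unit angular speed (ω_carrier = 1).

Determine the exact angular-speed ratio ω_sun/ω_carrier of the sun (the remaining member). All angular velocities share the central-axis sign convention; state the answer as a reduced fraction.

56/15

N_ring = 30 + 2·26 = 82
30(ω_s−ω_c) = −82(ω_r−ω_c),  ω_r=0, ω_c=1
ω_s = 1 − (82/30)(0−1) = 56/15
ω_s/ω_c = 56/15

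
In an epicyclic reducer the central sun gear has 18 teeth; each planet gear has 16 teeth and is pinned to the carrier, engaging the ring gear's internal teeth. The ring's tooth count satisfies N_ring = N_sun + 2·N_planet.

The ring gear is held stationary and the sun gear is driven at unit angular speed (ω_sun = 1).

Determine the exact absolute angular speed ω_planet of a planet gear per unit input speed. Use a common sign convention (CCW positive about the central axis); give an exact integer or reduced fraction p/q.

-9/16

N_ring = 18 + 2·16 = 50
18(ω_s−ω_c) = −50(ω_r−ω_c),  ω_r=0, ω_s=1
18(1−ω_c) = −50(0−ω_c)  ⇒  68ω_c = 18  ⇒  ω_c = 9/34
sun–planet: 18·(1−9/34) = −16·(ω_p−ω_c)  ⇒  ω_p−ω_c = −(18/16)·(25/34) = -225/272
ω_p = 9/34 − 225/272 = -9/16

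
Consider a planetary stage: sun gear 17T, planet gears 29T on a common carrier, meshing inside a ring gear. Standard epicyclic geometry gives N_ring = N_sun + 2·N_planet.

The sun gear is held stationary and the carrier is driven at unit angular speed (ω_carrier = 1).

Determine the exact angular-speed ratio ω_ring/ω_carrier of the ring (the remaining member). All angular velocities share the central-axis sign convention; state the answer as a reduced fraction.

N_ring = 17 + 2·29 = 75
17(ω_s−ω_c) = −75(ω_r−ω_c),  ω_s=0, ω_c=1
ω_r = 1 − (17/75)(0−1) = 92/75
ω_r/ω_c = 92/75

92/75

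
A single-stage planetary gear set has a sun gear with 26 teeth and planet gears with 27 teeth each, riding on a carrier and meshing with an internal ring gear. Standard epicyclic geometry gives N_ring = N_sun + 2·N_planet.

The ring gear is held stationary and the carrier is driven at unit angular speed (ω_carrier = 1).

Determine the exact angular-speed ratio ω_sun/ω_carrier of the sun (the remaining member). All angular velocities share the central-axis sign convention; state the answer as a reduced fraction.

53/13

N_ring = 26 + 2·27 = 80
26(ω_s−ω_c) = −80(ω_r−ω_c),  ω_r=0, ω_c=1
ω_s = 1 − (80/26)(0−1) = 53/13
ω_s/ω_c = 53/13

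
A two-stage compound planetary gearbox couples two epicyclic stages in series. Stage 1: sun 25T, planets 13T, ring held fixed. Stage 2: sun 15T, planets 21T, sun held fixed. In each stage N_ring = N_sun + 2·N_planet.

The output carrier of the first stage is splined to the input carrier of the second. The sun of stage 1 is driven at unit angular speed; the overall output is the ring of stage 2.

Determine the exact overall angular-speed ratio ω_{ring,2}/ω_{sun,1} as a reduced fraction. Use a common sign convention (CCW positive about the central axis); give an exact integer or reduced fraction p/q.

Stage 1: N_ring = 25 + 2·13 = 51
Stage 1: 25(ω_s−ω_c) = −51(ω_r−ω_c),  ω_r=0, ω_s=1
Stage 1: 25(1−ω_c) = −51(0−ω_c)  ⇒  76ω_c = 25  ⇒  ω_c = 25/76
  ⇒ ω_c¹/ω_s¹ = 25/76
Stage 2: N_ring = 15 + 2·21 = 57
Stage 2: 15(ω_s−ω_c) = −57(ω_r−ω_c),  ω_s=0, ω_c=1
Stage 2: ω_r = 1 − (15/57)(0−1) = 24/19
  ⇒ ω_r²/ω_c² = 24/19
Coupling ω_c² = ω_c¹ ⇒ overall = 25/76 × 24/19 = 150/361

150/361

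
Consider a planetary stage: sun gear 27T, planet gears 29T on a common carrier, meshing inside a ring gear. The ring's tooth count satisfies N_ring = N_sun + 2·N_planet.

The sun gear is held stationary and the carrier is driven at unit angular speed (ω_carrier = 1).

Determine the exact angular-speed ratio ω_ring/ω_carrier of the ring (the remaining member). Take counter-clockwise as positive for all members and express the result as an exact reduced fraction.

N_ring = 27 + 2·29 = 85
27(ω_s−ω_c) = −85(ω_r−ω_c),  ω_s=0, ω_c=1
ω_r = 1 − (27/85)(0−1) = 112/85
ω_r/ω_c = 112/85

112/85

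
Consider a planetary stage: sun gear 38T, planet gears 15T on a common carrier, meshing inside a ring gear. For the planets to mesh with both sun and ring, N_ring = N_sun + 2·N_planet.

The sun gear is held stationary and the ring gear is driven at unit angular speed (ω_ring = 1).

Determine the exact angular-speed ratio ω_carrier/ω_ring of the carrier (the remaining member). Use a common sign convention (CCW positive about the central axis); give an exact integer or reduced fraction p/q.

N_ring = 38 + 2·15 = 68
38(ω_s−ω_c) = −68(ω_r−ω_c),  ω_s=0, ω_r=1
38(0−ω_c) = −68(1−ω_c)  ⇒  106ω_c = 68  ⇒  ω_c = 34/53
ω_c/ω_r = 34/53

34/53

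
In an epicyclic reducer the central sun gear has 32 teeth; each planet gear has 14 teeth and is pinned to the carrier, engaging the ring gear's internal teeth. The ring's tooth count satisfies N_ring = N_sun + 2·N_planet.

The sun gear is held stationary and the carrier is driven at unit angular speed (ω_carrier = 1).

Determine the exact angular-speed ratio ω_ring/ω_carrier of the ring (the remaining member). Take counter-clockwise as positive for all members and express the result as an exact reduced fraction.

N_ring = 32 + 2·14 = 60
32(ω_s−ω_c) = −60(ω_r−ω_c),  ω_s=0, ω_c=1
ω_r = 1 − (32/60)(0−1) = 23/15
ω_r/ω_c = 23/15

23/15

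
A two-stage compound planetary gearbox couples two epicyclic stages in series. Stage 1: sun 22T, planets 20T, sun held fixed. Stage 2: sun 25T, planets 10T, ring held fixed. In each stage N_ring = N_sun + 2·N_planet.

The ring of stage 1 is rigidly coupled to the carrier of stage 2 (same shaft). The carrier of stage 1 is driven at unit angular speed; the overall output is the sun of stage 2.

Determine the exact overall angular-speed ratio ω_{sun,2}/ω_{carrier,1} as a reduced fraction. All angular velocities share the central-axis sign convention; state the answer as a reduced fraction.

Stage 1: N_ring = 22 + 2·20 = 62
Stage 1: 22(ω_s−ω_c) = −62(ω_r−ω_c),  ω_s=0, ω_c=1
Stage 1: ω_r = 1 − (22/62)(0−1) = 42/31
  ⇒ ω_r¹/ω_c¹ = 42/31
Stage 2: N_ring = 25 + 2·10 = 45
Stage 2: 25(ω_s−ω_c) = −45(ω_r−ω_c),  ω_r=0, ω_c=1
Stage 2: ω_s = 1 − (45/25)(0−1) = 14/5
  ⇒ ω_s²/ω_c² = 14/5
Coupling ω_c² = ω_r¹ ⇒ overall = 42/31 × 14/5 = 588/155

588/155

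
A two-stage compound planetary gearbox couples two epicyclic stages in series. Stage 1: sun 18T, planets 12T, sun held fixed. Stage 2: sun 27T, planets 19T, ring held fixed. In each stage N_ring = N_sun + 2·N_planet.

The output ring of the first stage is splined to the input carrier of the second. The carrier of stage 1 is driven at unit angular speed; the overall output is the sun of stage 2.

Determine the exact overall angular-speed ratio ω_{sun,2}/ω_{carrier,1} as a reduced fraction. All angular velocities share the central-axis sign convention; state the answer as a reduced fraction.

Stage 1: N_ring = 18 + 2·12 = 42
Stage 1: 18(ω_s−ω_c) = −42(ω_r−ω_c),  ω_s=0, ω_c=1
Stage 1: ω_r = 1 − (18/42)(0−1) = 10/7
  ⇒ ω_r¹/ω_c¹ = 10/7
Stage 2: N_ring = 27 + 2·19 = 65
Stage 2: 27(ω_s−ω_c) = −65(ω_r−ω_c),  ω_r=0, ω_c=1
Stage 2: ω_s = 1 − (65/27)(0−1) = 92/27
  ⇒ ω_s²/ω_c² = 92/27
Coupling ω_c² = ω_r¹ ⇒ overall = 10/7 × 92/27 = 920/189

920/189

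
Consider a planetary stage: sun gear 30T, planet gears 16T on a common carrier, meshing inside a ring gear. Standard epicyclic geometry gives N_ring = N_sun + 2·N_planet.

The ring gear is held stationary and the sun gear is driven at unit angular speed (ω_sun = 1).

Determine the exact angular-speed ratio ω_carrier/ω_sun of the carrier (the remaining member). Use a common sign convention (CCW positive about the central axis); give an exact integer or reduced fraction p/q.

N_ring = 30 + 2·16 = 62
30(ω_s−ω_c) = −62(ω_r−ω_c),  ω_r=0, ω_s=1
30(1−ω_c) = −62(0−ω_c)  ⇒  92ω_c = 30  ⇒  ω_c = 15/46
ω_c/ω_s = 15/46

15/46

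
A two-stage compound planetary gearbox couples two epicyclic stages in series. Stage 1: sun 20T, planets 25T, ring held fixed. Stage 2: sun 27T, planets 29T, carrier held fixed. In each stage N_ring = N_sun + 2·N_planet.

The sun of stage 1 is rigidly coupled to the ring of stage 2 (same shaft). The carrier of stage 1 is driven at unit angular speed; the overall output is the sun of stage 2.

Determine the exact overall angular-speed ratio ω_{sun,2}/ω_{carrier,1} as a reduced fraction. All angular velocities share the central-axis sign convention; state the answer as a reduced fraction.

Stage 1: N_ring = 20 + 2·25 = 70
Stage 1: 20(ω_s−ω_c) = −70(ω_r−ω_c),  ω_r=0, ω_c=1
Stage 1: ω_s = 1 − (70/20)(0−1) = 9/2
  ⇒ ω_s¹/ω_c¹ = 9/2
Stage 2: N_ring = 27 + 2·29 = 85
Stage 2: 27(ω_s−ω_c) = −85(ω_r−ω_c),  ω_c=0, ω_r=1
Stage 2: ω_s = 0 − (85/27)(1−0) = -85/27
  ⇒ ω_s²/ω_r² = -85/27
Coupling ω_r² = ω_s¹ ⇒ overall = 9/2 × -85/27 = -85/6

-85/6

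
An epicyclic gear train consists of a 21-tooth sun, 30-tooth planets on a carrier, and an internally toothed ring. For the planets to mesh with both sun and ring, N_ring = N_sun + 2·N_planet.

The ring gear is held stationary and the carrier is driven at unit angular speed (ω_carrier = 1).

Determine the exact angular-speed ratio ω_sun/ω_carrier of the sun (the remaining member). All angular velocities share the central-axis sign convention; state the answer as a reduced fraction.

34/7

N_ring = 21 + 2·30 = 81
21(ω_s−ω_c) = −81(ω_r−ω_c),  ω_r=0, ω_c=1
ω_s = 1 − (81/21)(0−1) = 34/7
ω_s/ω_c = 34/7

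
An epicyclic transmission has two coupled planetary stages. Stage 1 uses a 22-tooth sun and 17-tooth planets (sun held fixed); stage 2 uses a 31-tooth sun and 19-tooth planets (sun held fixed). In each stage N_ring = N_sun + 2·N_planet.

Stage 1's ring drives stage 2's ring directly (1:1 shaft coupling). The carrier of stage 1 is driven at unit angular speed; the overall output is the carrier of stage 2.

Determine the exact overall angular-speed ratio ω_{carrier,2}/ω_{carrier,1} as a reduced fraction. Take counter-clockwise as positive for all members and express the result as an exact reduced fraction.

Stage 1: N_ring = 22 + 2·17 = 56
Stage 1: 22(ω_s−ω_c) = −56(ω_r−ω_c),  ω_s=0, ω_c=1
Stage 1: ω_r = 1 − (22/56)(0−1) = 39/28
  ⇒ ω_r¹/ω_c¹ = 39/28
Stage 2: N_ring = 31 + 2·19 = 69
Stage 2: 31(ω_s−ω_c) = −69(ω_r−ω_c),  ω_s=0, ω_r=1
Stage 2: 31(0−ω_c) = −69(1−ω_c)  ⇒  100ω_c = 69  ⇒  ω_c = 69/100
  ⇒ ω_c²/ω_r² = 69/100
Coupling ω_r² = ω_r¹ ⇒ overall = 39/28 × 69/100 = 2691/2800

2691/2800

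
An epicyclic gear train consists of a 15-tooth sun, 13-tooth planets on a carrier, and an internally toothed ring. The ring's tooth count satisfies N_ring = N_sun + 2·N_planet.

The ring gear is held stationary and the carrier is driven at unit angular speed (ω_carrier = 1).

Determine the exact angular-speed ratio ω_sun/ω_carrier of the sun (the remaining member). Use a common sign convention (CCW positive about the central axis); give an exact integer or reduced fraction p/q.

N_ring = 15 + 2·13 = 41
15(ω_s−ω_c) = −41(ω_r−ω_c),  ω_r=0, ω_c=1
ω_s = 1 − (41/15)(0−1) = 56/15
ω_s/ω_c = 56/15

56/15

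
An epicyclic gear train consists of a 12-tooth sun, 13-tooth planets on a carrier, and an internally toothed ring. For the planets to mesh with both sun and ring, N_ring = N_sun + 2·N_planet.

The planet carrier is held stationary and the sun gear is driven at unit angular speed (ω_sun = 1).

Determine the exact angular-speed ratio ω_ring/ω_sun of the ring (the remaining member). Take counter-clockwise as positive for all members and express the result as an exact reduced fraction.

N_ring = 12 + 2·13 = 38
12(ω_s−ω_c) = −38(ω_r−ω_c),  ω_c=0, ω_s=1
ω_r = 0 − (12/38)(1−0) = -6/19
ω_r/ω_s = -6/19

-6/19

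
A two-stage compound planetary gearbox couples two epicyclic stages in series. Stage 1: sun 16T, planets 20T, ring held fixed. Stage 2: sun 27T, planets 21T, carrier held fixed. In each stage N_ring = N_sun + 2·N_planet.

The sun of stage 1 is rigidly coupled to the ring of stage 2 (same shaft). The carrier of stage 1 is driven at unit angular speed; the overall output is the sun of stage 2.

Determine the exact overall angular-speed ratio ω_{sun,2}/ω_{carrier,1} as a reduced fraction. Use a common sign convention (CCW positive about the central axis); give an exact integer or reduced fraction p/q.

-23/2

Stage 1: N_ring = 16 + 2·20 = 56
Stage 1: 16(ω_s−ω_c) = −56(ω_r−ω_c),  ω_r=0, ω_c=1
Stage 1: ω_s = 1 − (56/16)(0−1) = 9/2
  ⇒ ω_s¹/ω_c¹ = 9/2
Stage 2: N_ring = 27 + 2·21 = 69
Stage 2: 27(ω_s−ω_c) = −69(ω_r−ω_c),  ω_c=0, ω_r=1
Stage 2: ω_s = 0 − (69/27)(1−0) = -23/9
  ⇒ ω_s²/ω_r² = -23/9
Coupling ω_r² = ω_s¹ ⇒ overall = 9/2 × -23/9 = -23/2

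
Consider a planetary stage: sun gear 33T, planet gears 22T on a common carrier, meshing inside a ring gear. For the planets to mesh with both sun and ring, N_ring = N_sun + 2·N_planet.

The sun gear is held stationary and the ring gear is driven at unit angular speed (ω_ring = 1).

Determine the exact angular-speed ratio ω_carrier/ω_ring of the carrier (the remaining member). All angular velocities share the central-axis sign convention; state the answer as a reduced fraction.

N_ring = 33 + 2·22 = 77
33(ω_s−ω_c) = −77(ω_r−ω_c),  ω_s=0, ω_r=1
33(0−ω_c) = −77(1−ω_c)  ⇒  110ω_c = 77  ⇒  ω_c = 7/10
ω_c/ω_r = 7/10

7/10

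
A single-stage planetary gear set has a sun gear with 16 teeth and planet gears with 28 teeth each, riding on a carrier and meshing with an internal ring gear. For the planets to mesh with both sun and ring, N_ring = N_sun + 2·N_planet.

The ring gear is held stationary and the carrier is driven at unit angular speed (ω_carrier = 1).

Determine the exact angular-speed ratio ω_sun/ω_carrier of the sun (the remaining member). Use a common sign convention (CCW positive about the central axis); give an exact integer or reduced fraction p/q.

N_ring = 16 + 2·28 = 72
16(ω_s−ω_c) = −72(ω_r−ω_c),  ω_r=0, ω_c=1
ω_s = 1 − (72/16)(0−1) = 11/2
ω_s/ω_c = 11/2

11/2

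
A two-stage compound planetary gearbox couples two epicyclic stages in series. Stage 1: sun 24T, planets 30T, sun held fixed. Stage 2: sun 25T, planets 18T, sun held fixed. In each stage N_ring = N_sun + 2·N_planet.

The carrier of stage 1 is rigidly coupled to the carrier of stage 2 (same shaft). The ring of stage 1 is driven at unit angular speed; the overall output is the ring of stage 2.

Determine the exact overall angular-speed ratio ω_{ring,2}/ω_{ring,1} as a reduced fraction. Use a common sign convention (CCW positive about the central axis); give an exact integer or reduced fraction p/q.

Stage 1: N_ring = 24 + 2·30 = 84
Stage 1: 24(ω_s−ω_c) = −84(ω_r−ω_c),  ω_s=0, ω_r=1
Stage 1: 24(0−ω_c) = −84(1−ω_c)  ⇒  108ω_c = 84  ⇒  ω_c = 7/9
  ⇒ ω_c¹/ω_r¹ = 7/9
Stage 2: N_ring = 25 + 2·18 = 61
Stage 2: 25(ω_s−ω_c) = −61(ω_r−ω_c),  ω_s=0, ω_c=1
Stage 2: ω_r = 1 − (25/61)(0−1) = 86/61
  ⇒ ω_r²/ω_c² = 86/61
Coupling ω_c² = ω_c¹ ⇒ overall = 7/9 × 86/61 = 602/549

602/549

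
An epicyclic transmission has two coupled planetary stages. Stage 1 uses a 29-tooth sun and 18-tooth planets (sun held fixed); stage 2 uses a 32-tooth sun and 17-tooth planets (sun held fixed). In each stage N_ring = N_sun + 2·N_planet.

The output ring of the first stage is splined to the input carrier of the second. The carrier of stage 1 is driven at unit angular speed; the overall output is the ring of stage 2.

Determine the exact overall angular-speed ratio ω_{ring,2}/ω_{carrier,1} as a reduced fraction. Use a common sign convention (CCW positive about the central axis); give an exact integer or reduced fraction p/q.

4606/2145

Stage 1: N_ring = 29 + 2·18 = 65
Stage 1: 29(ω_s−ω_c) = −65(ω_r−ω_c),  ω_s=0, ω_c=1
Stage 1: ω_r = 1 − (29/65)(0−1) = 94/65
  ⇒ ω_r¹/ω_c¹ = 94/65
Stage 2: N_ring = 32 + 2·17 = 66
Stage 2: 32(ω_s−ω_c) = −66(ω_r−ω_c),  ω_s=0, ω_c=1
Stage 2: ω_r = 1 − (32/66)(0−1) = 49/33
  ⇒ ω_r²/ω_c² = 49/33
Coupling ω_c² = ω_r¹ ⇒ overall = 94/65 × 49/33 = 4606/2145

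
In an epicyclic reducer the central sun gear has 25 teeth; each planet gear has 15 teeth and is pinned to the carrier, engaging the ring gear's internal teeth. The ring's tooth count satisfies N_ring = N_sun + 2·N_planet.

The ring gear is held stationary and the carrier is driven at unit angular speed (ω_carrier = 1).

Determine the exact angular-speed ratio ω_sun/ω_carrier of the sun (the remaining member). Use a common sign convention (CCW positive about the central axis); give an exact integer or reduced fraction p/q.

N_ring = 25 + 2·15 = 55
25(ω_s−ω_c) = −55(ω_r−ω_c),  ω_r=0, ω_c=1
ω_s = 1 − (55/25)(0−1) = 16/5
ω_s/ω_c = 16/5

16/5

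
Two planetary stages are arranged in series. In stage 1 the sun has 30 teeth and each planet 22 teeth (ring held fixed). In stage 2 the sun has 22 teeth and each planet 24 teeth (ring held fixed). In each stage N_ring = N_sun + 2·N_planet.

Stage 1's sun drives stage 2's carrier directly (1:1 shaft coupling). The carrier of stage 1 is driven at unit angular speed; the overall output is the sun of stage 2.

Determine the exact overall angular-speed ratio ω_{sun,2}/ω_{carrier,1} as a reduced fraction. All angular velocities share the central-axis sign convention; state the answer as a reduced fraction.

2392/165

Stage 1: N_ring = 30 + 2·22 = 74
Stage 1: 30(ω_s−ω_c) = −74(ω_r−ω_c),  ω_r=0, ω_c=1
Stage 1: ω_s = 1 − (74/30)(0−1) = 52/15
  ⇒ ω_s¹/ω_c¹ = 52/15
Stage 2: N_ring = 22 + 2·24 = 70
Stage 2: 22(ω_s−ω_c) = −70(ω_r−ω_c),  ω_r=0, ω_c=1
Stage 2: ω_s = 1 − (70/22)(0−1) = 46/11
  ⇒ ω_s²/ω_c² = 46/11
Coupling ω_c² = ω_s¹ ⇒ overall = 52/15 × 46/11 = 2392/165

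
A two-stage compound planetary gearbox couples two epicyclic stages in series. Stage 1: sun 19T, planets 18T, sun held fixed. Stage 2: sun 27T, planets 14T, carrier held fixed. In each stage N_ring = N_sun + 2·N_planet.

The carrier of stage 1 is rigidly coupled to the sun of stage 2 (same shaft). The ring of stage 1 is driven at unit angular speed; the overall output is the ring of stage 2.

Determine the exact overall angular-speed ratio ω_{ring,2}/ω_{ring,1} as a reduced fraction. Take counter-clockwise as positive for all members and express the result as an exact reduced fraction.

Stage 1: N_ring = 19 + 2·18 = 55
Stage 1: 19(ω_s−ω_c) = −55(ω_r−ω_c),  ω_s=0, ω_r=1
Stage 1: 19(0−ω_c) = −55(1−ω_c)  ⇒  74ω_c = 55  ⇒  ω_c = 55/74
  ⇒ ω_c¹/ω_r¹ = 55/74
Stage 2: N_ring = 27 + 2·14 = 55
Stage 2: 27(ω_s−ω_c) = −55(ω_r−ω_c),  ω_c=0, ω_s=1
Stage 2: ω_r = 0 − (27/55)(1−0) = -27/55
  ⇒ ω_r²/ω_s² = -27/55
Coupling ω_s² = ω_c¹ ⇒ overall = 55/74 × -27/55 = -27/74

-27/74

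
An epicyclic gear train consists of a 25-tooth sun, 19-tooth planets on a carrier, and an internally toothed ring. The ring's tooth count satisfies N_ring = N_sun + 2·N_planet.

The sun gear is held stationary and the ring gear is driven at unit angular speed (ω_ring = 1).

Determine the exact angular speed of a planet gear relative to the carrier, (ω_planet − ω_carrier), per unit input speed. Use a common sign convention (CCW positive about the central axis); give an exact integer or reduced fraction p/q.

N_ring = 25 + 2·19 = 63
25(ω_s−ω_c) = −63(ω_r−ω_c),  ω_s=0, ω_r=1
25(0−ω_c) = −63(1−ω_c)  ⇒  88ω_c = 63  ⇒  ω_c = 63/88
sun–planet: 25·(0−63/88) = −19·(ω_p−ω_c)  ⇒  ω_p−ω_c = −(25/19)·(-63/88) = 1575/1672

1575/1672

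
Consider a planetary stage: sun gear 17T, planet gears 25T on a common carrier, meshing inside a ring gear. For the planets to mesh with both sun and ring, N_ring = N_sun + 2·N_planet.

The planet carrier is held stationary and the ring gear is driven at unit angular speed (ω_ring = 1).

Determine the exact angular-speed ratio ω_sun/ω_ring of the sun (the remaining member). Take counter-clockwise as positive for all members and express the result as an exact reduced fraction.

-67/17

N_ring = 17 + 2·25 = 67
17(ω_s−ω_c) = −67(ω_r−ω_c),  ω_c=0, ω_r=1
ω_s = 0 − (67/17)(1−0) = -67/17
ω_s/ω_r = -67/17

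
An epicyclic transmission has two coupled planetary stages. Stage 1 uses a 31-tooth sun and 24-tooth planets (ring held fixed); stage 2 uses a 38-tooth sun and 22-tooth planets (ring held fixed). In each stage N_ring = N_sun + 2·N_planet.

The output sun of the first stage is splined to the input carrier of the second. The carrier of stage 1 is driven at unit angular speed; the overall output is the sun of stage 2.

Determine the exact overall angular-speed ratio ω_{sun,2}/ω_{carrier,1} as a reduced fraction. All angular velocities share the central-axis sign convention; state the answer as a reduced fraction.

6600/589

Stage 1: N_ring = 31 + 2·24 = 79
Stage 1: 31(ω_s−ω_c) = −79(ω_r−ω_c),  ω_r=0, ω_c=1
Stage 1: ω_s = 1 − (79/31)(0−1) = 110/31
  ⇒ ω_s¹/ω_c¹ = 110/31
Stage 2: N_ring = 38 + 2·22 = 82
Stage 2: 38(ω_s−ω_c) = −82(ω_r−ω_c),  ω_r=0, ω_c=1
Stage 2: ω_s = 1 − (82/38)(0−1) = 60/19
  ⇒ ω_s²/ω_c² = 60/19
Coupling ω_c² = ω_s¹ ⇒ overall = 110/31 × 60/19 = 6600/589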